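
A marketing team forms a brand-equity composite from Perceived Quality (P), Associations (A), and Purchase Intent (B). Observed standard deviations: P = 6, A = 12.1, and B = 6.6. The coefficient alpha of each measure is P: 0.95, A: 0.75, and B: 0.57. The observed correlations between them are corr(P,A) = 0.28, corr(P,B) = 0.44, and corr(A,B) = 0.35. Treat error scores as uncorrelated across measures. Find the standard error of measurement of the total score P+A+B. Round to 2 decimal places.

Var(total) = 225.97 + 131.406 = 357.376.
True-score variance = 168.837 + 131.406 = 300.243, so reliability = 0.8401.
Error variance = 357.376 − 300.243 = 57.1333; SEM = √57.1333 = 7.56.

7.56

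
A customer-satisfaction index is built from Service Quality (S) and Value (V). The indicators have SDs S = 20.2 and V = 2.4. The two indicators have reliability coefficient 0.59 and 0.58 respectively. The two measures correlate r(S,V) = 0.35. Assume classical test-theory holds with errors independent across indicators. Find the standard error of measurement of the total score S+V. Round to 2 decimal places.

Var(total) = 413.8 + 33.936 = 447.736.
True-score variance = 244.084 + 33.936 = 278.02, so reliability = 0.6209.
Error variance = 447.736 − 278.02 = 169.716; SEM = √169.716 = 13.03.

13.03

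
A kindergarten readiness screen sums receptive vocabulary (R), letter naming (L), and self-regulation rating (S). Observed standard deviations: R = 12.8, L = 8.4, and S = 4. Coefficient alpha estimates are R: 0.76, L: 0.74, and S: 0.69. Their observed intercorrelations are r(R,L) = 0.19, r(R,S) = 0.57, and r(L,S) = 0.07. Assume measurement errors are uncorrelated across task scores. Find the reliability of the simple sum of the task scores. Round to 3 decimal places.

0.823

Var(R+L+S) = 12.8² + 8.4² + 4² + 2·[12.8·8.4·0.19 + 12.8·4·0.57 + 8.4·4·0.07] = 250.4 + 103.93 = 354.33.
Because errors are independent across components, Cov(Tᵢ,Tⱼ) = Cov(Xᵢ,Xⱼ); the off-diagonal part of the true-score variance is the same as above.
True-score variance = [12.8²·0.76 + 8.4²·0.74 + 4²·0.69] + 103.93 = 187.773 + 103.93 = 291.702.
Reliability = 291.702 / 354.33 = 0.823.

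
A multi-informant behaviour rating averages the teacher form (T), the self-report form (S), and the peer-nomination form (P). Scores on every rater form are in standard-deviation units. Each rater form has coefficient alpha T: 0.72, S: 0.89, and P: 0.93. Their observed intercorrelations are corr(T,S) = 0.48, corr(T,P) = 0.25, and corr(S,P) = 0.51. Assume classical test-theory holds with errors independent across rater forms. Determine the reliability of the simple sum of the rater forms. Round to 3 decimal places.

0.916

Var(T+S+P) = 3 + 2·[0.48 + 0.25 + 0.51] = 3 + 2.48 = 5.48.
With uncorrelated errors the cross-covariances are all true-score covariance, so they carry over unchanged; only the diagonal terms shrink to ρᵢσᵢ².
True-score variance = [0.72 + 0.89 + 0.93] + 2.48 = 2.54 + 2.48 = 5.02.
Reliability = 5.02 / 5.48 = 0.916.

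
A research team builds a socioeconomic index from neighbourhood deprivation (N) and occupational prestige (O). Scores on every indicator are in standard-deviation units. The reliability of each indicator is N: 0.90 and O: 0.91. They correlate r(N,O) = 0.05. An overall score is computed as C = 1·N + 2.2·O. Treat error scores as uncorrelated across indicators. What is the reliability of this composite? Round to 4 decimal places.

Var(C) = 1 + 2.2² + 2·[2.2·0.05] = 5.84 + 0.22 = 6.06.
With uncorrelated errors the cross-covariances are all true-score covariance, so they carry over unchanged; only the diagonal terms shrink to ρᵢσᵢ².
True-score variance = [0.90 + 2.2²·0.91] + 0.22 = 5.3044 + 0.22 = 5.5244.
Reliability = 5.5244 / 6.06 = 0.9116.

0.9116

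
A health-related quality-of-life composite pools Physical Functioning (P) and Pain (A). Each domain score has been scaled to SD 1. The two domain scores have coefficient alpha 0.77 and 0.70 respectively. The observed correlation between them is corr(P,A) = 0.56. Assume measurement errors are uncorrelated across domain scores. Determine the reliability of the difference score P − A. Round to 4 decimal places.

Var(P−A) = 1 + 1 − 2·0.56 = 2 − 1.12 = 0.88.
With uncorrelated errors the cross-covariances are all true-score covariance, so they carry over unchanged; only the diagonal terms shrink to ρᵢσᵢ².
True-score variance = [0.77 + 0.70] − 1.12 = 1.47 − 1.12 = 0.35.
Reliability = 0.35 / 0.88 = 0.3977.

0.3977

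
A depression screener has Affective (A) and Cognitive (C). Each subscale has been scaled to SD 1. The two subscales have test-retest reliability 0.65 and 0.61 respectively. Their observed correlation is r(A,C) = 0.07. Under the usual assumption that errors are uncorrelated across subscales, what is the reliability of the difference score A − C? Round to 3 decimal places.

0.602

Var(A−C) = 1 + 1 − 2·0.07 = 2 − 0.14 = 1.86.
Under uncorrelated errors the observed covariances equal the true-score covariances, so only the own-variance terms attenuate.
True-score variance = [0.65 + 0.61] − 0.14 = 1.26 − 0.14 = 1.12.
Reliability = 1.12 / 1.86 = 0.602.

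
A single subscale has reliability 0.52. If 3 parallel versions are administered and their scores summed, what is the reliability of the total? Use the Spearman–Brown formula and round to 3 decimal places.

0.765

ρ_k = kρ / (1 + (k−1)ρ) = 3·0.52 / (1 + 2·0.52) = 1.560 / 2.040 = 0.765.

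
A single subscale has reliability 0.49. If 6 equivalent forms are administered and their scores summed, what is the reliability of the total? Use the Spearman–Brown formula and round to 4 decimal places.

0.8522

ρ_k = kρ / (1 + (k−1)ρ) = 6·0.49 / (1 + 5·0.49) = 2.940 / 3.450 = 0.8522.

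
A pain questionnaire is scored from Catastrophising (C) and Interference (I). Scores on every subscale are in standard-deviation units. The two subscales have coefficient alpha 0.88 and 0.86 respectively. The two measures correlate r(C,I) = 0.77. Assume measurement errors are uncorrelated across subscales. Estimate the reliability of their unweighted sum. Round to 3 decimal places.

Var(C+I) = 2 + 2·[0.77] = 2 + 1.54 = 3.54.
With uncorrelated errors the cross-covariances are all true-score covariance, so they carry over unchanged; only the diagonal terms shrink to ρᵢσᵢ².
True-score variance = [0.88 + 0.86] + 1.54 = 1.74 + 1.54 = 3.28.
Reliability = 3.28 / 3.54 = 0.927.

0.927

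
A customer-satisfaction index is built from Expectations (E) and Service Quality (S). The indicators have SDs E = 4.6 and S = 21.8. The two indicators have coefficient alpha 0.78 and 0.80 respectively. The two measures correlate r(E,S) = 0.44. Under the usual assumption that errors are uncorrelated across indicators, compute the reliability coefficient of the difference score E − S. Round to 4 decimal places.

0.7557

Var(E−S) = 4.6² + 21.8² − 2·4.6·21.8·0.44 = 496.4 − 88.2464 = 408.154.
With uncorrelated errors the cross-covariances are all true-score covariance, so they carry over unchanged; only the diagonal terms shrink to ρᵢσᵢ².
True-score variance = [4.6²·0.78 + 21.8²·0.80] − 88.2464 = 396.697 − 88.2464 = 308.45.
Reliability = 308.45 / 408.154 = 0.7557.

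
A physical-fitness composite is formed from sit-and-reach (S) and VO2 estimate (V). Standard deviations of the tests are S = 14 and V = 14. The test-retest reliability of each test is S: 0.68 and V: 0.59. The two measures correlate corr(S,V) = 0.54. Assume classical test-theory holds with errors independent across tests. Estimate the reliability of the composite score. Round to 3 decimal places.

0.763

Var(S+V) = 14² + 14² + 2·[14·14·0.54] = 392 + 211.68 = 603.68.
Because errors are independent across components, Cov(Tᵢ,Tⱼ) = Cov(Xᵢ,Xⱼ); the off-diagonal part of the true-score variance is the same as above.
True-score variance = [14²·0.68 + 14²·0.59] + 211.68 = 248.92 + 211.68 = 460.6.
Reliability = 460.6 / 603.68 = 0.763.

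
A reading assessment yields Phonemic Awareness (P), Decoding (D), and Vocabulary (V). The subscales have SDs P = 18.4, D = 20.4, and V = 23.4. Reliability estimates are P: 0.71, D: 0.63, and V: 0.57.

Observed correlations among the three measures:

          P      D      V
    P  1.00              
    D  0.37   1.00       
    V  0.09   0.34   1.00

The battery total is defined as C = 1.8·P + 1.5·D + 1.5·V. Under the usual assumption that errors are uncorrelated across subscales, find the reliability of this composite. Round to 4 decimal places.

Var(C) = 1.8²·18.4² + 1.5²·20.4² + 1.5²·23.4² + 2·[2.7·18.4·20.4·0.37 + 2.7·18.4·23.4·0.09 + 2.25·20.4·23.4·0.34] = 3265.3 + 1689.58 = 4954.89.
With uncorrelated errors the cross-covariances are all true-score covariance, so they carry over unchanged; only the diagonal terms shrink to ρᵢσᵢ².
True-score variance = [1.8²·18.4²·0.71 + 1.5²·20.4²·0.63 + 1.5²·23.4²·0.57] + 1689.58 = 2070.98 + 1689.58 = 3760.56.
Reliability = 3760.56 / 4954.89 = 0.7590.

0.7590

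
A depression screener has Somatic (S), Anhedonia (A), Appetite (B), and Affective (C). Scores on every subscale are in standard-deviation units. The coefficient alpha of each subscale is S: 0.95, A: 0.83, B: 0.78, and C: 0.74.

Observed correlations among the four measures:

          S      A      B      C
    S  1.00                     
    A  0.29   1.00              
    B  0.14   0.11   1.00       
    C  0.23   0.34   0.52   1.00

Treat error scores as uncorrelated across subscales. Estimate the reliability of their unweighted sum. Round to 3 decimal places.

0.904

Var(S+A+B+C) = 4 + 2·[0.29 + 0.14 + 0.23 + 0.11 + 0.34 + 0.52] = 4 + 3.26 = 7.26.
Under uncorrelated errors the observed covariances equal the true-score covariances, so only the own-variance terms attenuate.
True-score variance = [0.95 + 0.83 + 0.78 + 0.74] + 3.26 = 3.3 + 3.26 = 6.56.
Reliability = 6.56 / 7.26 = 0.904.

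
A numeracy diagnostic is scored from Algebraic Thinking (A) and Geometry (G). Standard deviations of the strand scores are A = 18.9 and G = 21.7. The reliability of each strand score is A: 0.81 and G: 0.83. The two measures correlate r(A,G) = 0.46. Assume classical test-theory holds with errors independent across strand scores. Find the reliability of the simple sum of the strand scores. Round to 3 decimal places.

0.877

Var(A+G) = 18.9² + 21.7² + 2·[18.9·21.7·0.46] = 828.1 + 377.32 = 1205.42.
Under uncorrelated errors the observed covariances equal the true-score covariances, so only the own-variance terms attenuate.
True-score variance = [18.9²·0.81 + 21.7²·0.83] + 377.32 = 680.179 + 377.32 = 1057.5.
Reliability = 1057.5 / 1205.42 = 0.877.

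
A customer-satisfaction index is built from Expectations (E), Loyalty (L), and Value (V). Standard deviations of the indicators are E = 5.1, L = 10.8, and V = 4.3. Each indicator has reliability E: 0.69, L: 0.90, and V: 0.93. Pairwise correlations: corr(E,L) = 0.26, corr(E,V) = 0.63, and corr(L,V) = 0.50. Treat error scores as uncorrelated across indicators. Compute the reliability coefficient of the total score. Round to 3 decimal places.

Var(E+L+V) = 5.1² + 10.8² + 4.3² + 2·[5.1·10.8·0.26 + 5.1·4.3·0.63 + 10.8·4.3·0.50] = 161.14 + 102.713 = 263.853.
Under uncorrelated errors the observed covariances equal the true-score covariances, so only the own-variance terms attenuate.
True-score variance = [5.1²·0.69 + 10.8²·0.90 + 4.3²·0.93] + 102.713 = 140.119 + 102.713 = 242.832.
Reliability = 242.832 / 263.853 = 0.920.

0.920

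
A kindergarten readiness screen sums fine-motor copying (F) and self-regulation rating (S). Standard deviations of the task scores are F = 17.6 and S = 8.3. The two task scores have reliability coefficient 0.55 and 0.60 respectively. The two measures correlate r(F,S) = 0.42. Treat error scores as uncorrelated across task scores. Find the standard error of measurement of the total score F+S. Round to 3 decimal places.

12.921

Var(total) = 378.65 + 122.707 = 501.357.
True-score variance = 211.702 + 122.707 = 334.409, so reliability = 0.6670.
Error variance = 501.357 − 334.409 = 166.948; SEM = √166.948 = 12.921.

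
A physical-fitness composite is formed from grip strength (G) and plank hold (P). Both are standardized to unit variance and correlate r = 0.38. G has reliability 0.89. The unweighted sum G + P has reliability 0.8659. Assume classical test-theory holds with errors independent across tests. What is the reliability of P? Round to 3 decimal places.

Var(G+P) = 2 + 2·0.38 = 2.760.
True-score variance = ρ_G + ρ_P + 2·0.38, so 0.8659 = (0.89 + ρ_P + 0.76) / 2.760.
ρ_P = 0.8659·2.760 − 0.89 − 0.76 = 0.740.

0.740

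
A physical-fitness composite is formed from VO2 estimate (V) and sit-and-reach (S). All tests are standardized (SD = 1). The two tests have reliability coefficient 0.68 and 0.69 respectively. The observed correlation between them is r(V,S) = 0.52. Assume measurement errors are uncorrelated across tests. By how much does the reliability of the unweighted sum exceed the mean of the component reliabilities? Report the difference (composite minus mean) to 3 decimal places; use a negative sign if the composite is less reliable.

0.108

Var(sum) = 2 + 1.04 = 3.04; true-score variance = 1.37 + 1.04 = 2.41; composite reliability = 0.7928.
Mean component reliability = 0.6850.
Difference = 0.7928 − 0.6850 = 0.108.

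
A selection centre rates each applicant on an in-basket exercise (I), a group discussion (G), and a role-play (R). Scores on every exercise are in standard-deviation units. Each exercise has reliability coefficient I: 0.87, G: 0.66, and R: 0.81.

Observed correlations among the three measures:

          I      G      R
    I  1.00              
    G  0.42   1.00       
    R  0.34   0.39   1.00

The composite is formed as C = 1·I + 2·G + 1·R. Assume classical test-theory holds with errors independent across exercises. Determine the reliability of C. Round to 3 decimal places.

0.831

Var(C) = 1 + 2² + 1 + 2·[2·0.42 + 0.34 + 2·0.39] = 6 + 3.92 = 9.92.
With uncorrelated errors the cross-covariances are all true-score covariance, so they carry over unchanged; only the diagonal terms shrink to ρᵢσᵢ².
True-score variance = [0.87 + 2²·0.66 + 0.81] + 3.92 = 4.32 + 3.92 = 8.24.
Reliability = 8.24 / 9.92 = 0.831.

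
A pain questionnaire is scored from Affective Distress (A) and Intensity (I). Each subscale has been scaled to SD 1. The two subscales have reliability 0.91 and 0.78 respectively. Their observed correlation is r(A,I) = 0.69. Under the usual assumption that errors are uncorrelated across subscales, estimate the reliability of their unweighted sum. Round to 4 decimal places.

0.9083

Var(A+I) = 2 + 2·[0.69] = 2 + 1.38 = 3.38.
With uncorrelated errors the cross-covariances are all true-score covariance, so they carry over unchanged; only the diagonal terms shrink to ρᵢσᵢ².
True-score variance = [0.91 + 0.78] + 1.38 = 1.69 + 1.38 = 3.07.
Reliability = 3.07 / 3.38 = 0.9083.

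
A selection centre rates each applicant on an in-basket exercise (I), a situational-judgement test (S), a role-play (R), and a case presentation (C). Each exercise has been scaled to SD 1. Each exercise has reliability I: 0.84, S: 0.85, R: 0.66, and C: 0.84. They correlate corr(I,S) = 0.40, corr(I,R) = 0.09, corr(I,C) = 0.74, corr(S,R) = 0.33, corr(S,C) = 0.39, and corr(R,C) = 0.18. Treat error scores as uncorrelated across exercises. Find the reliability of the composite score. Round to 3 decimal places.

0.902

Var(I+S+R+C) = 4 + 2·[0.40 + 0.09 + 0.74 + 0.33 + 0.39 + 0.18] = 4 + 4.26 = 8.26.
With uncorrelated errors the cross-covariances are all true-score covariance, so they carry over unchanged; only the diagonal terms shrink to ρᵢσᵢ².
True-score variance = [0.84 + 0.85 + 0.66 + 0.84] + 4.26 = 3.19 + 4.26 = 7.45.
Reliability = 7.45 / 8.26 = 0.902.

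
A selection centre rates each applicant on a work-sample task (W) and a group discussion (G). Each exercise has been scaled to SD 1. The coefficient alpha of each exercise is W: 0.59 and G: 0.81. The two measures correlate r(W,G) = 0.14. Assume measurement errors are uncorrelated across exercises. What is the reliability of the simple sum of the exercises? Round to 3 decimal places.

Var(W+G) = 2 + 2·[0.14] = 2 + 0.28 = 2.28.
Under uncorrelated errors the observed covariances equal the true-score covariances, so only the own-variance terms attenuate.
True-score variance = [0.59 + 0.81] + 0.28 = 1.4 + 0.28 = 1.68.
Reliability = 1.68 / 2.28 = 0.737.

0.737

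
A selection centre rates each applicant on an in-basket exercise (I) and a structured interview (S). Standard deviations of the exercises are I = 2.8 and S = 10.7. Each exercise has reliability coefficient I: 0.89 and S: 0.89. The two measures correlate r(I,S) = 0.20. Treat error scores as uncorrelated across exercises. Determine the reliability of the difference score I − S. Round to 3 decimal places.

Var(I−S) = 2.8² + 10.7² − 2·2.8·10.7·0.20 = 122.33 − 11.984 = 110.346.
Because errors are independent across components, Cov(Tᵢ,Tⱼ) = Cov(Xᵢ,Xⱼ); the off-diagonal part of the true-score variance is the same as above.
True-score variance = [2.8²·0.89 + 10.7²·0.89] − 11.984 = 108.874 − 11.984 = 96.8897.
Reliability = 96.8897 / 110.346 = 0.878.

0.878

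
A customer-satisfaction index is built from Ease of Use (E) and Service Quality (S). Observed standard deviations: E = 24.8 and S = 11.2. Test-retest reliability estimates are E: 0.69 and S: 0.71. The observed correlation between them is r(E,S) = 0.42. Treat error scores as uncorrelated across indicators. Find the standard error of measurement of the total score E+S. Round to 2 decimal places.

15.07

Var(total) = 740.48 + 233.318 = 973.798.
True-score variance = 513.44 + 233.318 = 746.758, so reliability = 0.7669.
Error variance = 973.798 − 746.758 = 227.04; SEM = √227.04 = 15.07.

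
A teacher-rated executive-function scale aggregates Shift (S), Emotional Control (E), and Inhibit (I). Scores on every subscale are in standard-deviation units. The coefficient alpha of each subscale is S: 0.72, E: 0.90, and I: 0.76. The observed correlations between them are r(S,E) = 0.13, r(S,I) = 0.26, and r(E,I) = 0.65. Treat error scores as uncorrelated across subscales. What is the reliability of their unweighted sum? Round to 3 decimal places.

Var(S+E+I) = 3 + 2·[0.13 + 0.26 + 0.65] = 3 + 2.08 = 5.08.
Under uncorrelated errors the observed covariances equal the true-score covariances, so only the own-variance terms attenuate.
True-score variance = [0.72 + 0.90 + 0.76] + 2.08 = 2.38 + 2.08 = 4.46.
Reliability = 4.46 / 5.08 = 0.878.

0.878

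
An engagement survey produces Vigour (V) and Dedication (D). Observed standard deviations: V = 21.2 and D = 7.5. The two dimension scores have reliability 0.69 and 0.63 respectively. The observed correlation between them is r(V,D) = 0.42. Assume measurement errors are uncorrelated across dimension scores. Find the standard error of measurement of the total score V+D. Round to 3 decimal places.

Var(total) = 505.69 + 133.56 = 639.25.
True-score variance = 345.551 + 133.56 = 479.111, so reliability = 0.7495.
Error variance = 639.25 − 479.111 = 160.139; SEM = √160.139 = 12.655.

12.655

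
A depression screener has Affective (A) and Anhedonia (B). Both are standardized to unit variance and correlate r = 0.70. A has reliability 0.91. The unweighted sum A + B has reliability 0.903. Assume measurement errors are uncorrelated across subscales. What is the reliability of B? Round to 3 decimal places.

0.760

Var(A+B) = 2 + 2·0.70 = 3.400.
True-score variance = ρ_A + ρ_B + 2·0.70, so 0.903 = (0.91 + ρ_B + 1.40) / 3.400.
ρ_B = 0.903·3.400 − 0.91 − 1.40 = 0.760.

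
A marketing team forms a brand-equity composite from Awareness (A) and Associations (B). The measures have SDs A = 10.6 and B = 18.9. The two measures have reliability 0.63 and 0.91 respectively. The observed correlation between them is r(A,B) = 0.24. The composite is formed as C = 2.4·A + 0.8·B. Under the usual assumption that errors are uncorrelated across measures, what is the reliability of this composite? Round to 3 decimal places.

0.755

Var(C) = 2.4²·10.6² + 0.8²·18.9² + 2·[1.92·10.6·18.9·0.24] = 875.808 + 184.633 = 1060.44.
Under uncorrelated errors the observed covariances equal the true-score covariances, so only the own-variance terms attenuate.
True-score variance = [2.4²·10.6²·0.63 + 0.8²·18.9²·0.91] + 184.633 = 615.771 + 184.633 = 800.404.
Reliability = 800.404 / 1060.44 = 0.755.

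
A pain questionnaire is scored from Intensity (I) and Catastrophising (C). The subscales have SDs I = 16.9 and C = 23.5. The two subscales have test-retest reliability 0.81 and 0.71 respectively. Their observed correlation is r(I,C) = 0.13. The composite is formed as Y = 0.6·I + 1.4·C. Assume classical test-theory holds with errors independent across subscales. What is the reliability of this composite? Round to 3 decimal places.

0.738

Var(Y) = 0.6²·16.9² + 1.4²·23.5² + 2·[0.84·16.9·23.5·0.13] = 1185.23 + 86.7376 = 1271.97.
Under uncorrelated errors the observed covariances equal the true-score covariances, so only the own-variance terms attenuate.
True-score variance = [0.6²·16.9²·0.81 + 1.4²·23.5²·0.71] + 86.7376 = 851.795 + 86.7376 = 938.533.
Reliability = 938.533 / 1271.97 = 0.738.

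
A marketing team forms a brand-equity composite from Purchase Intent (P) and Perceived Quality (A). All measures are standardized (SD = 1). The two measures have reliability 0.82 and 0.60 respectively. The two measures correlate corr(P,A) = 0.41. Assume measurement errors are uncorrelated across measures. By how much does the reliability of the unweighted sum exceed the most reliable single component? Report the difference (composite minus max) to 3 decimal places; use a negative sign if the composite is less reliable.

-0.026

Var(sum) = 2 + 0.82 = 2.82; true-score variance = 1.42 + 0.82 = 2.24; composite reliability = 0.7943.
Max component reliability = 0.8200.
Difference = 0.7943 − 0.8200 = -0.026.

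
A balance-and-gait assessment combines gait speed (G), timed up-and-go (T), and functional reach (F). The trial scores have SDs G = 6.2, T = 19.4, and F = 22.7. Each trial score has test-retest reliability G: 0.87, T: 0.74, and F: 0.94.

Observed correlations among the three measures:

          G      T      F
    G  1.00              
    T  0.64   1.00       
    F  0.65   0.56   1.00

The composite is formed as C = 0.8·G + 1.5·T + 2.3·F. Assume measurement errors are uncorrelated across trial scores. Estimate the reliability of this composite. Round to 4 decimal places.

0.9335

Var(C) = 0.8²·6.2² + 1.5²·19.4² + 2.3²·22.7² + 2·[1.2·6.2·19.4·0.64 + 1.84·6.2·22.7·0.65 + 3.45·19.4·22.7·0.56] = 3597.3 + 2223.03 = 5820.32.
Because errors are independent across components, Cov(Tᵢ,Tⱼ) = Cov(Xᵢ,Xⱼ); the off-diagonal part of the true-score variance is the same as above.
True-score variance = [0.8²·6.2²·0.87 + 1.5²·19.4²·0.74 + 2.3²·22.7²·0.94] + 2223.03 = 3210.37 + 2223.03 = 5433.4.
Reliability = 5433.4 / 5820.32 = 0.9335.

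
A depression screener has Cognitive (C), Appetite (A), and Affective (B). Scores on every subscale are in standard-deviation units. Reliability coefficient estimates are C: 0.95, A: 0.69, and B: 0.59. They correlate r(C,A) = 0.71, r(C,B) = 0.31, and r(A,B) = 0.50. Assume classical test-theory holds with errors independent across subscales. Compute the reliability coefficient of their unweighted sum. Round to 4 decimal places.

Var(C+A+B) = 3 + 2·[0.71 + 0.31 + 0.50] = 3 + 3.04 = 6.04.
With uncorrelated errors the cross-covariances are all true-score covariance, so they carry over unchanged; only the diagonal terms shrink to ρᵢσᵢ².
True-score variance = [0.95 + 0.69 + 0.59] + 3.04 = 2.23 + 3.04 = 5.27.
Reliability = 5.27 / 6.04 = 0.8725.

0.8725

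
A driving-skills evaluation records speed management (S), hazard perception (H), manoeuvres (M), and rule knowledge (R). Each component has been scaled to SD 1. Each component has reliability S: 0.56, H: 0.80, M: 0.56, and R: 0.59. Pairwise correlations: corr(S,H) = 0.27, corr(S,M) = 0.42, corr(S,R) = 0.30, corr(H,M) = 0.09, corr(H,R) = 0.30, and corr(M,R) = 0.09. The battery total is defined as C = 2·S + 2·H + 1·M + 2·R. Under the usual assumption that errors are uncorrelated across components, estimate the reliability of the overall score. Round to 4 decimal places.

0.7925

Var(C) = 2² + 2² + 1 + 2² + 2·[4·0.27 + 2·0.42 + 4·0.30 + 2·0.09 + 4·0.30 + 2·0.09] = 13 + 9.36 = 22.36.
Because errors are independent across components, Cov(Tᵢ,Tⱼ) = Cov(Xᵢ,Xⱼ); the off-diagonal part of the true-score variance is the same as above.
True-score variance = [2²·0.56 + 2²·0.80 + 0.56 + 2²·0.59] + 9.36 = 8.36 + 9.36 = 17.72.
Reliability = 17.72 / 22.36 = 0.7925.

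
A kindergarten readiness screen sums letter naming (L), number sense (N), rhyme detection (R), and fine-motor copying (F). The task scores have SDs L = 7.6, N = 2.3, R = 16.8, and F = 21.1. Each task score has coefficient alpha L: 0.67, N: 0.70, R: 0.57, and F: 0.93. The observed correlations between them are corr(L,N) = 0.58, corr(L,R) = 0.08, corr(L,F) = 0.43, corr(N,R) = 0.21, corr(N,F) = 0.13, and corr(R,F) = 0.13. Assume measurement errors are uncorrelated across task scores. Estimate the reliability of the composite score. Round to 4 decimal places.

0.8411

Var(L+N+R+F) = 7.6² + 2.3² + 16.8² + 21.1² + 2·[7.6·2.3·0.58 + 7.6·16.8·0.08 + 7.6·21.1·0.43 + 2.3·16.8·0.21 + 2.3·21.1·0.13 + 16.8·21.1·0.13] = 790.5 + 299.627 = 1090.13.
Under uncorrelated errors the observed covariances equal the true-score covariances, so only the own-variance terms attenuate.
True-score variance = [7.6²·0.67 + 2.3²·0.70 + 16.8²·0.57 + 21.1²·0.93] + 299.627 = 617.324 + 299.627 = 916.951.
Reliability = 916.951 / 1090.13 = 0.8411.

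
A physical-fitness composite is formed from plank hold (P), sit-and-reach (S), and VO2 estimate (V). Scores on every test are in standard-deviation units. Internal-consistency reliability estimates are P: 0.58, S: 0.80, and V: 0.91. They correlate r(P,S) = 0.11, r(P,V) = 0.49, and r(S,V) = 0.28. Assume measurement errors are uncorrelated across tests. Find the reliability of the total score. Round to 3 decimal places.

Var(P+S+V) = 3 + 2·[0.11 + 0.49 + 0.28] = 3 + 1.76 = 4.76.
Under uncorrelated errors the observed covariances equal the true-score covariances, so only the own-variance terms attenuate.
True-score variance = [0.58 + 0.80 + 0.91] + 1.76 = 2.29 + 1.76 = 4.05.
Reliability = 4.05 / 4.76 = 0.851.

0.851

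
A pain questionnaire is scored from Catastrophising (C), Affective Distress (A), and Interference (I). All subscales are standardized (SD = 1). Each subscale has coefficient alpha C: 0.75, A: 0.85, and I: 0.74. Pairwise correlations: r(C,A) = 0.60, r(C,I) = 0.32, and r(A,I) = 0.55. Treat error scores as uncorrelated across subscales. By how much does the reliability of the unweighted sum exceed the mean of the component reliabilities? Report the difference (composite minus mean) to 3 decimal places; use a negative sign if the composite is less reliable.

Var(sum) = 3 + 2.94 = 5.94; true-score variance = 2.34 + 2.94 = 5.28; composite reliability = 0.8889.
Mean component reliability = 0.7800.
Difference = 0.8889 − 0.7800 = 0.109.

0.109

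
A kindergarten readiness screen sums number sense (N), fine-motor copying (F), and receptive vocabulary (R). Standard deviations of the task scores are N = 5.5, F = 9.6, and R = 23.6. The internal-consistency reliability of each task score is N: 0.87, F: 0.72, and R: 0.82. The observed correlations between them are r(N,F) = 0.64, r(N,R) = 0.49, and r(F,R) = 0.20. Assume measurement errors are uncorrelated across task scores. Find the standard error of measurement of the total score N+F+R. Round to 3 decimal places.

Var(total) = 679.37 + 285.412 = 964.782.
True-score variance = 549.38 + 285.412 = 834.792, so reliability = 0.8653.
Error variance = 964.782 − 834.792 = 129.99; SEM = √129.99 = 11.401.

11.401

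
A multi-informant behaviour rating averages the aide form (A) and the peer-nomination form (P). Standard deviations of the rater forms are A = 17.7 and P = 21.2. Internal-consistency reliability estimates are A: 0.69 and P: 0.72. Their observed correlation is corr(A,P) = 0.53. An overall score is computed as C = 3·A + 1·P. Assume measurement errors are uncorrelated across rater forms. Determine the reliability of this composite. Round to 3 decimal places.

Var(C) = 3²·17.7² + 21.2² + 2·[3·17.7·21.2·0.53] = 3269.05 + 1193.26 = 4462.31.
Under uncorrelated errors the observed covariances equal the true-score covariances, so only the own-variance terms attenuate.
True-score variance = [3²·17.7²·0.69 + 21.2²·0.72] + 1193.26 = 2269.13 + 1193.26 = 3462.39.
Reliability = 3462.39 / 4462.31 = 0.776.

0.776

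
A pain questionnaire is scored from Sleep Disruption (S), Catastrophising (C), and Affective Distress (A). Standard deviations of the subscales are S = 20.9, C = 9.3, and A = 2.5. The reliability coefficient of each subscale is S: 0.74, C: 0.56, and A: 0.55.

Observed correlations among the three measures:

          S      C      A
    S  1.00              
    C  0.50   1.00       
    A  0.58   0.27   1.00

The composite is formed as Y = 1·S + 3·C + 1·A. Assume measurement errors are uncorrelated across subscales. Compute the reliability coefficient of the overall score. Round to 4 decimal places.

0.7588

Var(Y) = 20.9² + 3²·9.3² + 2.5² + 2·[3·20.9·9.3·0.50 + 20.9·2.5·0.58 + 3·9.3·2.5·0.27] = 1221.47 + 681.385 = 1902.86.
With uncorrelated errors the cross-covariances are all true-score covariance, so they carry over unchanged; only the diagonal terms shrink to ρᵢσᵢ².
True-score variance = [20.9²·0.74 + 3²·9.3²·0.56 + 2.5²·0.55] + 681.385 = 762.587 + 681.385 = 1443.97.
Reliability = 1443.97 / 1902.86 = 0.7588.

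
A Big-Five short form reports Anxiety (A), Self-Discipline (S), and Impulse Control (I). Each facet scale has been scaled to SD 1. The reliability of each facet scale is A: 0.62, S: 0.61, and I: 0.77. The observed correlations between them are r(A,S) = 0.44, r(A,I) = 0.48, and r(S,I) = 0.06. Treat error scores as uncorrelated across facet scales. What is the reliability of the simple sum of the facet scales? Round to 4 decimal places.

0.7984

Var(A+S+I) = 3 + 2·[0.44 + 0.48 + 0.06] = 3 + 1.96 = 4.96.
With uncorrelated errors the cross-covariances are all true-score covariance, so they carry over unchanged; only the diagonal terms shrink to ρᵢσᵢ².
True-score variance = [0.62 + 0.61 + 0.77] + 1.96 = 2 + 1.96 = 3.96.
Reliability = 3.96 / 4.96 = 0.7984.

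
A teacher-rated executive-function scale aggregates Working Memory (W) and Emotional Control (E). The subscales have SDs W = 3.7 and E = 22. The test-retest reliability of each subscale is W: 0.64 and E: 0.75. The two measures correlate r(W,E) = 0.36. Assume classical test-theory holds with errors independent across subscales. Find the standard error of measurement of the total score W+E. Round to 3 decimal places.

Var(total) = 497.69 + 58.608 = 556.298.
True-score variance = 371.762 + 58.608 = 430.37, so reliability = 0.7736.
Error variance = 556.298 − 430.37 = 125.928; SEM = √125.928 = 11.222.

11.222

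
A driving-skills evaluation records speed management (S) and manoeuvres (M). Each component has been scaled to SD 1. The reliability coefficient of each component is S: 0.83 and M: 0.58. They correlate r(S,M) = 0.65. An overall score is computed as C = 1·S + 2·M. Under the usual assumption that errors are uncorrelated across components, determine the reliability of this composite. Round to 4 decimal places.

Var(C) = 1 + 2² + 2·[2·0.65] = 5 + 2.6 = 7.6.
Under uncorrelated errors the observed covariances equal the true-score covariances, so only the own-variance terms attenuate.
True-score variance = [0.83 + 2²·0.58] + 2.6 = 3.15 + 2.6 = 5.75.
Reliability = 5.75 / 7.6 = 0.7566.

0.7566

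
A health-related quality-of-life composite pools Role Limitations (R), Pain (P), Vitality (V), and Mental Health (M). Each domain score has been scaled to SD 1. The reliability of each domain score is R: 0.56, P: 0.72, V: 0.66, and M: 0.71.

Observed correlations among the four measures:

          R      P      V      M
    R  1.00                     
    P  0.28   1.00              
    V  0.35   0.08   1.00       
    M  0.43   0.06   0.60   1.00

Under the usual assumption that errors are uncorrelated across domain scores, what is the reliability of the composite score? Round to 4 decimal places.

Var(R+P+V+M) = 4 + 2·[0.28 + 0.35 + 0.43 + 0.08 + 0.06 + 0.60] = 4 + 3.6 = 7.6.
Because errors are independent across components, Cov(Tᵢ,Tⱼ) = Cov(Xᵢ,Xⱼ); the off-diagonal part of the true-score variance is the same as above.
True-score variance = [0.56 + 0.72 + 0.66 + 0.71] + 3.6 = 2.65 + 3.6 = 6.25.
Reliability = 6.25 / 7.6 = 0.8224.

0.8224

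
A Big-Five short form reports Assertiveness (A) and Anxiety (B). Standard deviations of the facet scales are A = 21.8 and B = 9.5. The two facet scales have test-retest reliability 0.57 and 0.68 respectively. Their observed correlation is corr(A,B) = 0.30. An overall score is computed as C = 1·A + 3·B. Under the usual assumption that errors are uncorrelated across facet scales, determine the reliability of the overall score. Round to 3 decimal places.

Var(C) = 21.8² + 3²·9.5² + 2·[3·21.8·9.5·0.30] = 1287.49 + 372.78 = 1660.27.
With uncorrelated errors the cross-covariances are all true-score covariance, so they carry over unchanged; only the diagonal terms shrink to ρᵢσᵢ².
True-score variance = [21.8²·0.57 + 3²·9.5²·0.68] + 372.78 = 823.217 + 372.78 = 1196.
Reliability = 1196 / 1660.27 = 0.720.

0.720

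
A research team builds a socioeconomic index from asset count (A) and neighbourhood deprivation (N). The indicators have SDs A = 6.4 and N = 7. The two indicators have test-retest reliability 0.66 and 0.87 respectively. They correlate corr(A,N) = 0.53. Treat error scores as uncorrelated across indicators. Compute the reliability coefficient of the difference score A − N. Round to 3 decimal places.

0.522

Var(A−N) = 6.4² + 7² − 2·6.4·7·0.53 = 89.96 − 47.488 = 42.472.
Under uncorrelated errors the observed covariances equal the true-score covariances, so only the own-variance terms attenuate.
True-score variance = [6.4²·0.66 + 7²·0.87] − 47.488 = 69.6636 − 47.488 = 22.1756.
Reliability = 22.1756 / 42.472 = 0.522.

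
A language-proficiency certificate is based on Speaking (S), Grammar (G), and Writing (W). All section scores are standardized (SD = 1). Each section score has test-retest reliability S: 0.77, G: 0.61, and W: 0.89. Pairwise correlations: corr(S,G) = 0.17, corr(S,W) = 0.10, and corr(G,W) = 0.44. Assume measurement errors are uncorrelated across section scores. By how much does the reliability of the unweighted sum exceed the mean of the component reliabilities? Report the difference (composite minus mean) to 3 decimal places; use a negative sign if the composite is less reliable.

0.078

Var(sum) = 3 + 1.42 = 4.42; true-score variance = 2.27 + 1.42 = 3.69; composite reliability = 0.8348.
Mean component reliability = 0.7567.
Difference = 0.8348 − 0.7567 = 0.078.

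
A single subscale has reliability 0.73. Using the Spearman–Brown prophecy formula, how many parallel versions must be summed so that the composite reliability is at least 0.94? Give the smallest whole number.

k ≥ ρ*(1−ρ₁)/(ρ₁(1−ρ*)) = 0.94·0.27 / (0.73·0.06) = 5.795.
Smallest integer k = 6.

6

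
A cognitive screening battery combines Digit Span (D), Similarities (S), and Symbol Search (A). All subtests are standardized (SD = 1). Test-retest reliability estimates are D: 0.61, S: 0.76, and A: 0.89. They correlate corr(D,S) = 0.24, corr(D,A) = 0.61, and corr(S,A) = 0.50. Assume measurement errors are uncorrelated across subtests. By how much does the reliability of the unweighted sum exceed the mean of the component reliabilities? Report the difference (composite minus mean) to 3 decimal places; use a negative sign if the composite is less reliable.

Var(sum) = 3 + 2.7 = 5.7; true-score variance = 2.26 + 2.7 = 4.96; composite reliability = 0.8702.
Mean component reliability = 0.7533.
Difference = 0.8702 − 0.7533 = 0.117.

0.117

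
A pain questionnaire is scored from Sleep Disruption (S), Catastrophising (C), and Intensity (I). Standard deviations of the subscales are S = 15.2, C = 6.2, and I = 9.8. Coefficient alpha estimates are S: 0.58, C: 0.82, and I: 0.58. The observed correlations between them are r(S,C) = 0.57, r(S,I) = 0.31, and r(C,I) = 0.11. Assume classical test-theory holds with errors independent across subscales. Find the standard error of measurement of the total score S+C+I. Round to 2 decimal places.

Var(total) = 365.52 + 213.156 = 578.676.
True-score variance = 221.227 + 213.156 = 434.383, so reliability = 0.7507.
Error variance = 578.676 − 434.383 = 144.293; SEM = √144.293 = 12.01.

12.01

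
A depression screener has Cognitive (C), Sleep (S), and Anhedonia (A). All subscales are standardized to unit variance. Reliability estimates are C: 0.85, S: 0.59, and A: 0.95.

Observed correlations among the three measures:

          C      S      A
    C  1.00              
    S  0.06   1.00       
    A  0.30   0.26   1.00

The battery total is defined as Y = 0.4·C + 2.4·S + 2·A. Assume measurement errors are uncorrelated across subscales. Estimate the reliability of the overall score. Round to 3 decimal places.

Var(Y) = 0.4² + 2.4² + 2² + 2·[0.96·0.06 + 0.8·0.30 + 4.8·0.26] = 9.92 + 3.0912 = 13.0112.
Because errors are independent across components, Cov(Tᵢ,Tⱼ) = Cov(Xᵢ,Xⱼ); the off-diagonal part of the true-score variance is the same as above.
True-score variance = [0.4²·0.85 + 2.4²·0.59 + 2²·0.95] + 3.0912 = 7.3344 + 3.0912 = 10.4256.
Reliability = 10.4256 / 13.0112 = 0.801.

0.801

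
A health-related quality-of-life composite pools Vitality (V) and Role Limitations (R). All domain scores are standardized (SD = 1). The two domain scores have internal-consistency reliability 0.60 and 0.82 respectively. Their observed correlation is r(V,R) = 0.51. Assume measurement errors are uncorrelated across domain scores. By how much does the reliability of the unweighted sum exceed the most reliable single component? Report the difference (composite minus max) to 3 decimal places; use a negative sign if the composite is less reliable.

-0.012

Var(sum) = 2 + 1.02 = 3.02; true-score variance = 1.42 + 1.02 = 2.44; composite reliability = 0.8079.
Max component reliability = 0.8200.
Difference = 0.8079 − 0.8200 = -0.012.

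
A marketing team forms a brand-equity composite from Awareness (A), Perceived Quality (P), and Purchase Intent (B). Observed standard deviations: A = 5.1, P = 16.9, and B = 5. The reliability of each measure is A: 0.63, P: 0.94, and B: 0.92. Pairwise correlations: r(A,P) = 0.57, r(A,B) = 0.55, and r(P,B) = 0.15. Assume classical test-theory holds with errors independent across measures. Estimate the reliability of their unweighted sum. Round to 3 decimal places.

0.941

Var(A+P+B) = 5.1² + 16.9² + 5² + 2·[5.1·16.9·0.57 + 5.1·5·0.55 + 16.9·5·0.15] = 336.62 + 151.657 = 488.277.
With uncorrelated errors the cross-covariances are all true-score covariance, so they carry over unchanged; only the diagonal terms shrink to ρᵢσᵢ².
True-score variance = [5.1²·0.63 + 16.9²·0.94 + 5²·0.92] + 151.657 = 307.86 + 151.657 = 459.516.
Reliability = 459.516 / 488.277 = 0.941.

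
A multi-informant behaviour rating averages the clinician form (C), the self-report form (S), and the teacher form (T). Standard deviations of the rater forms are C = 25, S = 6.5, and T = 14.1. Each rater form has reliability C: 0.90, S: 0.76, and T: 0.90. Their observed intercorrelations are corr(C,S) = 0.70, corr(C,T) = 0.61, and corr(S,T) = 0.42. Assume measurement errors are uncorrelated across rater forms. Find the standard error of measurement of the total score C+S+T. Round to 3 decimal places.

9.619

Var(total) = 866.06 + 734.536 = 1600.6.
True-score variance = 773.539 + 734.536 = 1508.07, so reliability = 0.9422.
Error variance = 1600.6 − 1508.07 = 92.521; SEM = √92.521 = 9.619.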